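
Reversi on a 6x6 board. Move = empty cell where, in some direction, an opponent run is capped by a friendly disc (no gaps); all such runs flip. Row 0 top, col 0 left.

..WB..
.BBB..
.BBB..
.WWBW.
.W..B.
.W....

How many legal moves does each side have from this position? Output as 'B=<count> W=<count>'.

Answer: B=9 W=7

Derivation:
-- B to move --
(0,1): flips 1 -> legal
(2,0): no bracket -> illegal
(2,4): flips 1 -> legal
(2,5): no bracket -> illegal
(3,0): flips 2 -> legal
(3,5): flips 1 -> legal
(4,0): flips 1 -> legal
(4,2): flips 1 -> legal
(4,3): flips 1 -> legal
(4,5): flips 1 -> legal
(5,0): flips 2 -> legal
(5,2): no bracket -> illegal
B mobility = 9
-- W to move --
(0,0): no bracket -> illegal
(0,1): flips 4 -> legal
(0,4): flips 3 -> legal
(1,0): flips 1 -> legal
(1,4): flips 1 -> legal
(2,0): flips 1 -> legal
(2,4): flips 1 -> legal
(3,0): no bracket -> illegal
(3,5): no bracket -> illegal
(4,2): no bracket -> illegal
(4,3): no bracket -> illegal
(4,5): no bracket -> illegal
(5,3): no bracket -> illegal
(5,4): flips 1 -> legal
(5,5): no bracket -> illegal
W mobility = 7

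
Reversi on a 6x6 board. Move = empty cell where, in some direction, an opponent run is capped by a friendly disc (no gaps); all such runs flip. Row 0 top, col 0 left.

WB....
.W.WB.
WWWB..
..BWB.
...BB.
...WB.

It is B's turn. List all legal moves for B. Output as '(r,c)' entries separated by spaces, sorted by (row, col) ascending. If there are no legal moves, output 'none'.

(0,2): no bracket -> illegal
(0,3): flips 1 -> legal
(0,4): no bracket -> illegal
(1,0): flips 1 -> legal
(1,2): flips 2 -> legal
(2,4): no bracket -> illegal
(3,0): no bracket -> illegal
(3,1): flips 2 -> legal
(4,2): no bracket -> illegal
(5,2): flips 1 -> legal

Answer: (0,3) (1,0) (1,2) (3,1) (5,2)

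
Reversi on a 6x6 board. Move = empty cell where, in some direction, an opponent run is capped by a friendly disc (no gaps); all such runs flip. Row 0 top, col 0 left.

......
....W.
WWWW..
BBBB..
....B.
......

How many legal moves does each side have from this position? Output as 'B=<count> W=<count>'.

Answer: B=5 W=5

Derivation:
-- B to move --
(0,3): no bracket -> illegal
(0,4): no bracket -> illegal
(0,5): flips 2 -> legal
(1,0): flips 2 -> legal
(1,1): flips 2 -> legal
(1,2): flips 2 -> legal
(1,3): flips 2 -> legal
(1,5): no bracket -> illegal
(2,4): no bracket -> illegal
(2,5): no bracket -> illegal
(3,4): no bracket -> illegal
B mobility = 5
-- W to move --
(2,4): no bracket -> illegal
(3,4): no bracket -> illegal
(3,5): no bracket -> illegal
(4,0): flips 2 -> legal
(4,1): flips 2 -> legal
(4,2): flips 2 -> legal
(4,3): flips 2 -> legal
(4,5): no bracket -> illegal
(5,3): no bracket -> illegal
(5,4): no bracket -> illegal
(5,5): flips 2 -> legal
W mobility = 5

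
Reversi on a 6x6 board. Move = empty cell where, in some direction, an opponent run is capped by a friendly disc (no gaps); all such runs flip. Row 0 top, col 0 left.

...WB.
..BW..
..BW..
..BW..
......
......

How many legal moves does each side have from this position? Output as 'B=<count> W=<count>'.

Answer: B=5 W=6

Derivation:
-- B to move --
(0,2): flips 1 -> legal
(1,4): flips 2 -> legal
(2,4): flips 1 -> legal
(3,4): flips 2 -> legal
(4,2): no bracket -> illegal
(4,3): no bracket -> illegal
(4,4): flips 1 -> legal
B mobility = 5
-- W to move --
(0,1): flips 1 -> legal
(0,2): no bracket -> illegal
(0,5): flips 1 -> legal
(1,1): flips 2 -> legal
(1,4): no bracket -> illegal
(1,5): no bracket -> illegal
(2,1): flips 2 -> legal
(3,1): flips 2 -> legal
(4,1): flips 1 -> legal
(4,2): no bracket -> illegal
(4,3): no bracket -> illegal
W mobility = 6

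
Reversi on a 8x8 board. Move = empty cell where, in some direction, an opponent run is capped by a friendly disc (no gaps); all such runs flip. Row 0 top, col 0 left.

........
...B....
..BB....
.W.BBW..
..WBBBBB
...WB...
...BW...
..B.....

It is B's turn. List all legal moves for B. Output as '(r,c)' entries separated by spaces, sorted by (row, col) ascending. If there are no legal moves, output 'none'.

Answer: (2,4) (2,5) (2,6) (3,6) (4,0) (4,1) (5,1) (5,2) (6,2) (6,5) (7,4)

Derivation:
(2,0): no bracket -> illegal
(2,1): no bracket -> illegal
(2,4): flips 1 -> legal
(2,5): flips 1 -> legal
(2,6): flips 1 -> legal
(3,0): no bracket -> illegal
(3,2): no bracket -> illegal
(3,6): flips 1 -> legal
(4,0): flips 1 -> legal
(4,1): flips 1 -> legal
(5,1): flips 1 -> legal
(5,2): flips 1 -> legal
(5,5): no bracket -> illegal
(6,2): flips 1 -> legal
(6,5): flips 1 -> legal
(7,3): no bracket -> illegal
(7,4): flips 1 -> legal
(7,5): no bracket -> illegal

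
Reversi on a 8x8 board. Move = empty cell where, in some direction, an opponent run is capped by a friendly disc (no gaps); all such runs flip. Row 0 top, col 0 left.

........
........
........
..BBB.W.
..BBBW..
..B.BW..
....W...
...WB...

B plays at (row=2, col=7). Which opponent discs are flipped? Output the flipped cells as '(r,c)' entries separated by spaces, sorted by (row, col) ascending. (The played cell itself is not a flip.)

Answer: (3,6) (4,5)

Derivation:
Dir NW: first cell '.' (not opp) -> no flip
Dir N: first cell '.' (not opp) -> no flip
Dir NE: edge -> no flip
Dir W: first cell '.' (not opp) -> no flip
Dir E: edge -> no flip
Dir SW: opp run (3,6) (4,5) capped by B -> flip
Dir S: first cell '.' (not opp) -> no flip
Dir SE: edge -> no flip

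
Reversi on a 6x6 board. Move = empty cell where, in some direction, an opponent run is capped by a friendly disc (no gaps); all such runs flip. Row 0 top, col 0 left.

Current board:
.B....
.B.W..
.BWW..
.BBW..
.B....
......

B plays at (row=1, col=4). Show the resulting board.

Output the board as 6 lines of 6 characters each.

Answer: .B....
.B.WB.
.BWB..
.BBW..
.B....
......

Derivation:
Place B at (1,4); scan 8 dirs for brackets.
Dir NW: first cell '.' (not opp) -> no flip
Dir N: first cell '.' (not opp) -> no flip
Dir NE: first cell '.' (not opp) -> no flip
Dir W: opp run (1,3), next='.' -> no flip
Dir E: first cell '.' (not opp) -> no flip
Dir SW: opp run (2,3) capped by B -> flip
Dir S: first cell '.' (not opp) -> no flip
Dir SE: first cell '.' (not opp) -> no flip
All flips: (2,3)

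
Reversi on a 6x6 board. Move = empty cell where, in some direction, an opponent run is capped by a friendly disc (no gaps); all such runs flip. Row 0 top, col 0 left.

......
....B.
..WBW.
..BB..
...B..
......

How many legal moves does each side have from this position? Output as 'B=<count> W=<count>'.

Answer: B=6 W=3

Derivation:
-- B to move --
(1,1): flips 1 -> legal
(1,2): flips 1 -> legal
(1,3): no bracket -> illegal
(1,5): flips 1 -> legal
(2,1): flips 1 -> legal
(2,5): flips 1 -> legal
(3,1): no bracket -> illegal
(3,4): flips 1 -> legal
(3,5): no bracket -> illegal
B mobility = 6
-- W to move --
(0,3): no bracket -> illegal
(0,4): flips 1 -> legal
(0,5): no bracket -> illegal
(1,2): no bracket -> illegal
(1,3): no bracket -> illegal
(1,5): no bracket -> illegal
(2,1): no bracket -> illegal
(2,5): no bracket -> illegal
(3,1): no bracket -> illegal
(3,4): no bracket -> illegal
(4,1): no bracket -> illegal
(4,2): flips 2 -> legal
(4,4): flips 1 -> legal
(5,2): no bracket -> illegal
(5,3): no bracket -> illegal
(5,4): no bracket -> illegal
W mobility = 3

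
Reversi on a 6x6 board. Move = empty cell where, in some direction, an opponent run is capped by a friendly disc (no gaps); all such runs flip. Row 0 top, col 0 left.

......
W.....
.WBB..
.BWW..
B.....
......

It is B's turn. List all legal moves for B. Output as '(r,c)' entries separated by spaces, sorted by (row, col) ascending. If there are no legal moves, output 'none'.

Answer: (1,1) (2,0) (3,4) (4,1) (4,2) (4,3) (4,4)

Derivation:
(0,0): no bracket -> illegal
(0,1): no bracket -> illegal
(1,1): flips 1 -> legal
(1,2): no bracket -> illegal
(2,0): flips 1 -> legal
(2,4): no bracket -> illegal
(3,0): no bracket -> illegal
(3,4): flips 2 -> legal
(4,1): flips 1 -> legal
(4,2): flips 1 -> legal
(4,3): flips 1 -> legal
(4,4): flips 1 -> legal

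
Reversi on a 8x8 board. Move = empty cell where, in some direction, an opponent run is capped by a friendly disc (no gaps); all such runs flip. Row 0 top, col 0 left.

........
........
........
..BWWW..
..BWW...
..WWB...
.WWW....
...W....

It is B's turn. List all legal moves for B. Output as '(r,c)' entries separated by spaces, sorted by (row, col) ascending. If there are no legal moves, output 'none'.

(2,2): no bracket -> illegal
(2,3): no bracket -> illegal
(2,4): flips 3 -> legal
(2,5): no bracket -> illegal
(2,6): no bracket -> illegal
(3,6): flips 3 -> legal
(4,1): no bracket -> illegal
(4,5): flips 2 -> legal
(4,6): no bracket -> illegal
(5,0): no bracket -> illegal
(5,1): flips 2 -> legal
(5,5): no bracket -> illegal
(6,0): no bracket -> illegal
(6,4): flips 1 -> legal
(7,0): no bracket -> illegal
(7,1): no bracket -> illegal
(7,2): flips 3 -> legal
(7,4): no bracket -> illegal

Answer: (2,4) (3,6) (4,5) (5,1) (6,4) (7,2)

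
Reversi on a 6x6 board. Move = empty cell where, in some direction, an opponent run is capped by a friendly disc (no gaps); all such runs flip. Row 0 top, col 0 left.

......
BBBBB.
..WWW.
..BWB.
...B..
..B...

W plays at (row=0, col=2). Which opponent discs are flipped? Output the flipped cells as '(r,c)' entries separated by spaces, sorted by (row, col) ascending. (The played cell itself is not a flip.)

Dir NW: edge -> no flip
Dir N: edge -> no flip
Dir NE: edge -> no flip
Dir W: first cell '.' (not opp) -> no flip
Dir E: first cell '.' (not opp) -> no flip
Dir SW: opp run (1,1), next='.' -> no flip
Dir S: opp run (1,2) capped by W -> flip
Dir SE: opp run (1,3) capped by W -> flip

Answer: (1,2) (1,3)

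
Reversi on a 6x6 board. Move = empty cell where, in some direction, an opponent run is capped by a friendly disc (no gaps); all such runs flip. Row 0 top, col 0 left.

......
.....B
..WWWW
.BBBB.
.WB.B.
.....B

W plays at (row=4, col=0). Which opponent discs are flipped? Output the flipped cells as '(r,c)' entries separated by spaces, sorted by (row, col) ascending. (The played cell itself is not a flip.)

Dir NW: edge -> no flip
Dir N: first cell '.' (not opp) -> no flip
Dir NE: opp run (3,1) capped by W -> flip
Dir W: edge -> no flip
Dir E: first cell 'W' (not opp) -> no flip
Dir SW: edge -> no flip
Dir S: first cell '.' (not opp) -> no flip
Dir SE: first cell '.' (not opp) -> no flip

Answer: (3,1)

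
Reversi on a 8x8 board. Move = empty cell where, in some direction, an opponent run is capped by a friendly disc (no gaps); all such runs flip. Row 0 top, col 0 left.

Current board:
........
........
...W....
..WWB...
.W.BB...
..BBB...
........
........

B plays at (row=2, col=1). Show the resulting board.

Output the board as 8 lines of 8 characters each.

Place B at (2,1); scan 8 dirs for brackets.
Dir NW: first cell '.' (not opp) -> no flip
Dir N: first cell '.' (not opp) -> no flip
Dir NE: first cell '.' (not opp) -> no flip
Dir W: first cell '.' (not opp) -> no flip
Dir E: first cell '.' (not opp) -> no flip
Dir SW: first cell '.' (not opp) -> no flip
Dir S: first cell '.' (not opp) -> no flip
Dir SE: opp run (3,2) capped by B -> flip
All flips: (3,2)

Answer: ........
........
.B.W....
..BWB...
.W.BB...
..BBB...
........
........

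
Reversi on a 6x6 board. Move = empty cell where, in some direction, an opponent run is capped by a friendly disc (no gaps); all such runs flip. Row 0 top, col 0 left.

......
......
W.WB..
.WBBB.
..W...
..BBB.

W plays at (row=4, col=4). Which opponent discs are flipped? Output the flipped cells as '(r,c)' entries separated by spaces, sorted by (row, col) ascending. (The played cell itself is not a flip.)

Dir NW: opp run (3,3) capped by W -> flip
Dir N: opp run (3,4), next='.' -> no flip
Dir NE: first cell '.' (not opp) -> no flip
Dir W: first cell '.' (not opp) -> no flip
Dir E: first cell '.' (not opp) -> no flip
Dir SW: opp run (5,3), next=edge -> no flip
Dir S: opp run (5,4), next=edge -> no flip
Dir SE: first cell '.' (not opp) -> no flip

Answer: (3,3)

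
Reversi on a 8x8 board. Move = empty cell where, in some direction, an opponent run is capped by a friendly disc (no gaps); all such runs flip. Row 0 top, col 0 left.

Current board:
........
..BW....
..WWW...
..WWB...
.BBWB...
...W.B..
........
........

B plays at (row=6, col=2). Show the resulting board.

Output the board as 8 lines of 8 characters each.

Place B at (6,2); scan 8 dirs for brackets.
Dir NW: first cell '.' (not opp) -> no flip
Dir N: first cell '.' (not opp) -> no flip
Dir NE: opp run (5,3) capped by B -> flip
Dir W: first cell '.' (not opp) -> no flip
Dir E: first cell '.' (not opp) -> no flip
Dir SW: first cell '.' (not opp) -> no flip
Dir S: first cell '.' (not opp) -> no flip
Dir SE: first cell '.' (not opp) -> no flip
All flips: (5,3)

Answer: ........
..BW....
..WWW...
..WWB...
.BBWB...
...B.B..
..B.....
........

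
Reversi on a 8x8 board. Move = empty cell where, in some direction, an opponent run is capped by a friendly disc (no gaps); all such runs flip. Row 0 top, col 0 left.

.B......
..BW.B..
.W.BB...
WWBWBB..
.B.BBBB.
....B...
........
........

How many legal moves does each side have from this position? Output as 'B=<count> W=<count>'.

Answer: B=7 W=10

Derivation:
-- B to move --
(0,2): flips 1 -> legal
(0,3): flips 1 -> legal
(0,4): no bracket -> illegal
(1,0): flips 1 -> legal
(1,1): flips 2 -> legal
(1,4): flips 1 -> legal
(2,0): no bracket -> illegal
(2,2): flips 1 -> legal
(4,0): no bracket -> illegal
(4,2): flips 1 -> legal
B mobility = 7
-- W to move --
(0,0): no bracket -> illegal
(0,2): no bracket -> illegal
(0,3): flips 1 -> legal
(0,4): no bracket -> illegal
(0,5): no bracket -> illegal
(0,6): flips 2 -> legal
(1,0): no bracket -> illegal
(1,1): flips 1 -> legal
(1,4): no bracket -> illegal
(1,6): no bracket -> illegal
(2,2): no bracket -> illegal
(2,5): no bracket -> illegal
(2,6): no bracket -> illegal
(3,6): flips 2 -> legal
(3,7): no bracket -> illegal
(4,0): no bracket -> illegal
(4,2): no bracket -> illegal
(4,7): no bracket -> illegal
(5,0): no bracket -> illegal
(5,1): flips 1 -> legal
(5,2): flips 1 -> legal
(5,3): flips 1 -> legal
(5,5): flips 1 -> legal
(5,6): no bracket -> illegal
(5,7): flips 3 -> legal
(6,3): no bracket -> illegal
(6,4): no bracket -> illegal
(6,5): flips 3 -> legal
W mobility = 10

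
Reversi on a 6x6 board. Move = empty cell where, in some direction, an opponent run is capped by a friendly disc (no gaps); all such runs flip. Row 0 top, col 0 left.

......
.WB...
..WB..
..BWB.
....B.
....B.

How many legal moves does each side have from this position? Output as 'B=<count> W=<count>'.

-- B to move --
(0,0): flips 3 -> legal
(0,1): no bracket -> illegal
(0,2): no bracket -> illegal
(1,0): flips 1 -> legal
(1,3): no bracket -> illegal
(2,0): no bracket -> illegal
(2,1): flips 1 -> legal
(2,4): no bracket -> illegal
(3,1): no bracket -> illegal
(4,2): no bracket -> illegal
(4,3): flips 1 -> legal
B mobility = 4
-- W to move --
(0,1): no bracket -> illegal
(0,2): flips 1 -> legal
(0,3): no bracket -> illegal
(1,3): flips 2 -> legal
(1,4): no bracket -> illegal
(2,1): no bracket -> illegal
(2,4): flips 1 -> legal
(2,5): no bracket -> illegal
(3,1): flips 1 -> legal
(3,5): flips 1 -> legal
(4,1): no bracket -> illegal
(4,2): flips 1 -> legal
(4,3): no bracket -> illegal
(4,5): no bracket -> illegal
(5,3): no bracket -> illegal
(5,5): flips 1 -> legal
W mobility = 7

Answer: B=4 W=7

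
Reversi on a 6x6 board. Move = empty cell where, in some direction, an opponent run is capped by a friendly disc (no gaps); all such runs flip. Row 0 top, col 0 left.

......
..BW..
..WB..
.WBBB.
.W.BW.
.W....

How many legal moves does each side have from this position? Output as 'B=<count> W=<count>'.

Answer: B=9 W=7

Derivation:
-- B to move --
(0,2): no bracket -> illegal
(0,3): flips 1 -> legal
(0,4): no bracket -> illegal
(1,1): flips 1 -> legal
(1,4): flips 1 -> legal
(2,0): no bracket -> illegal
(2,1): flips 1 -> legal
(2,4): no bracket -> illegal
(3,0): flips 1 -> legal
(3,5): no bracket -> illegal
(4,0): no bracket -> illegal
(4,2): no bracket -> illegal
(4,5): flips 1 -> legal
(5,0): flips 1 -> legal
(5,2): no bracket -> illegal
(5,3): no bracket -> illegal
(5,4): flips 1 -> legal
(5,5): flips 1 -> legal
B mobility = 9
-- W to move --
(0,1): no bracket -> illegal
(0,2): flips 1 -> legal
(0,3): no bracket -> illegal
(1,1): flips 1 -> legal
(1,4): flips 2 -> legal
(2,1): no bracket -> illegal
(2,4): flips 2 -> legal
(2,5): no bracket -> illegal
(3,5): flips 3 -> legal
(4,2): flips 2 -> legal
(4,5): no bracket -> illegal
(5,2): no bracket -> illegal
(5,3): flips 3 -> legal
(5,4): no bracket -> illegal
W mobility = 7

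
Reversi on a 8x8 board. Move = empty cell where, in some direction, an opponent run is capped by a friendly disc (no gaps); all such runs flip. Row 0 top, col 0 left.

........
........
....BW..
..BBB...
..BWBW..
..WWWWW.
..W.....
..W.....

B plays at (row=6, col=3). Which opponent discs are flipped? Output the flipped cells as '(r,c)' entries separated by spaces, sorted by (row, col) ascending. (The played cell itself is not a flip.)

Dir NW: opp run (5,2), next='.' -> no flip
Dir N: opp run (5,3) (4,3) capped by B -> flip
Dir NE: opp run (5,4) (4,5), next='.' -> no flip
Dir W: opp run (6,2), next='.' -> no flip
Dir E: first cell '.' (not opp) -> no flip
Dir SW: opp run (7,2), next=edge -> no flip
Dir S: first cell '.' (not opp) -> no flip
Dir SE: first cell '.' (not opp) -> no flip

Answer: (4,3) (5,3)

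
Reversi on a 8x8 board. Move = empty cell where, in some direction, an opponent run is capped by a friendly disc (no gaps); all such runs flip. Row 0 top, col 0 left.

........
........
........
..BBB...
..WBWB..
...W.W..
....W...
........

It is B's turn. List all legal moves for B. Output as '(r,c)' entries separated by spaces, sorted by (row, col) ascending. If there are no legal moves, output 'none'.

Answer: (4,1) (5,1) (5,2) (5,4) (6,3) (6,5) (6,6)

Derivation:
(3,1): no bracket -> illegal
(3,5): no bracket -> illegal
(4,1): flips 1 -> legal
(4,6): no bracket -> illegal
(5,1): flips 1 -> legal
(5,2): flips 1 -> legal
(5,4): flips 1 -> legal
(5,6): no bracket -> illegal
(6,2): no bracket -> illegal
(6,3): flips 1 -> legal
(6,5): flips 1 -> legal
(6,6): flips 2 -> legal
(7,3): no bracket -> illegal
(7,4): no bracket -> illegal
(7,5): no bracket -> illegal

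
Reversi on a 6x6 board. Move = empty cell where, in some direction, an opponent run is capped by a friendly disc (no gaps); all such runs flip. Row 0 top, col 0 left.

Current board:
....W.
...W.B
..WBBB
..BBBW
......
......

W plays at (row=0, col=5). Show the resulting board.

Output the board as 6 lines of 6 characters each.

Place W at (0,5); scan 8 dirs for brackets.
Dir NW: edge -> no flip
Dir N: edge -> no flip
Dir NE: edge -> no flip
Dir W: first cell 'W' (not opp) -> no flip
Dir E: edge -> no flip
Dir SW: first cell '.' (not opp) -> no flip
Dir S: opp run (1,5) (2,5) capped by W -> flip
Dir SE: edge -> no flip
All flips: (1,5) (2,5)

Answer: ....WW
...W.W
..WBBW
..BBBW
......
......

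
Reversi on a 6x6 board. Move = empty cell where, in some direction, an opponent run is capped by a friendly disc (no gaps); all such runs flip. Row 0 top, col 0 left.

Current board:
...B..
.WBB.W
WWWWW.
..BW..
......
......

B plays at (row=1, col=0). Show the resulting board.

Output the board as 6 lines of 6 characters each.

Place B at (1,0); scan 8 dirs for brackets.
Dir NW: edge -> no flip
Dir N: first cell '.' (not opp) -> no flip
Dir NE: first cell '.' (not opp) -> no flip
Dir W: edge -> no flip
Dir E: opp run (1,1) capped by B -> flip
Dir SW: edge -> no flip
Dir S: opp run (2,0), next='.' -> no flip
Dir SE: opp run (2,1) capped by B -> flip
All flips: (1,1) (2,1)

Answer: ...B..
BBBB.W
WBWWW.
..BW..
......
......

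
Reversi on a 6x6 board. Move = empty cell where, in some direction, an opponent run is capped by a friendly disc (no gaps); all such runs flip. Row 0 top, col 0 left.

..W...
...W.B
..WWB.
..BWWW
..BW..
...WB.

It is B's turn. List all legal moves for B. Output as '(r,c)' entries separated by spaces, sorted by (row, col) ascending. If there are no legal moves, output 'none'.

Answer: (1,2) (1,4) (2,1) (4,4) (5,2)

Derivation:
(0,1): no bracket -> illegal
(0,3): no bracket -> illegal
(0,4): no bracket -> illegal
(1,1): no bracket -> illegal
(1,2): flips 1 -> legal
(1,4): flips 1 -> legal
(2,1): flips 2 -> legal
(2,5): no bracket -> illegal
(3,1): no bracket -> illegal
(4,4): flips 2 -> legal
(4,5): no bracket -> illegal
(5,2): flips 1 -> legal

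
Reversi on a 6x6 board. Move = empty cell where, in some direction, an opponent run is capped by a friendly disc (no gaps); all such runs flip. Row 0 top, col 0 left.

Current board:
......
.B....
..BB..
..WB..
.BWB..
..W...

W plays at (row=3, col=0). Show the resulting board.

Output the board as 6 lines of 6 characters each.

Answer: ......
.B....
..BB..
W.WB..
.WWB..
..W...

Derivation:
Place W at (3,0); scan 8 dirs for brackets.
Dir NW: edge -> no flip
Dir N: first cell '.' (not opp) -> no flip
Dir NE: first cell '.' (not opp) -> no flip
Dir W: edge -> no flip
Dir E: first cell '.' (not opp) -> no flip
Dir SW: edge -> no flip
Dir S: first cell '.' (not opp) -> no flip
Dir SE: opp run (4,1) capped by W -> flip
All flips: (4,1)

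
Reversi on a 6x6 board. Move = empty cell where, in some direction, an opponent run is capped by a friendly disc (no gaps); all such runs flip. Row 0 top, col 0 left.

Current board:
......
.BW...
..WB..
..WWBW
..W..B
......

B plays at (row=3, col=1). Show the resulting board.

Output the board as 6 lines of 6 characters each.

Answer: ......
.BW...
..WB..
.BBBBW
..W..B
......

Derivation:
Place B at (3,1); scan 8 dirs for brackets.
Dir NW: first cell '.' (not opp) -> no flip
Dir N: first cell '.' (not opp) -> no flip
Dir NE: opp run (2,2), next='.' -> no flip
Dir W: first cell '.' (not opp) -> no flip
Dir E: opp run (3,2) (3,3) capped by B -> flip
Dir SW: first cell '.' (not opp) -> no flip
Dir S: first cell '.' (not opp) -> no flip
Dir SE: opp run (4,2), next='.' -> no flip
All flips: (3,2) (3,3)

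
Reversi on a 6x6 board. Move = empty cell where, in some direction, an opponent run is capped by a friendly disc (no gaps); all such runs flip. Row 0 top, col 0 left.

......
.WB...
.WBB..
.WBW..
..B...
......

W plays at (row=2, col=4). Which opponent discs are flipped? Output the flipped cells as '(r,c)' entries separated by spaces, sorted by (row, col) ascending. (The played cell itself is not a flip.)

Answer: (2,2) (2,3)

Derivation:
Dir NW: first cell '.' (not opp) -> no flip
Dir N: first cell '.' (not opp) -> no flip
Dir NE: first cell '.' (not opp) -> no flip
Dir W: opp run (2,3) (2,2) capped by W -> flip
Dir E: first cell '.' (not opp) -> no flip
Dir SW: first cell 'W' (not opp) -> no flip
Dir S: first cell '.' (not opp) -> no flip
Dir SE: first cell '.' (not opp) -> no flip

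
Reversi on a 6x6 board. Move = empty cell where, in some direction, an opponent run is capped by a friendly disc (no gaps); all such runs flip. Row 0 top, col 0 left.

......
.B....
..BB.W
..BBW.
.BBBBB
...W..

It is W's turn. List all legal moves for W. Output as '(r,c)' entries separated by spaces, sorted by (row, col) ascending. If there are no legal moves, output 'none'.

Answer: (1,2) (1,3) (3,1) (3,5) (5,2) (5,4)

Derivation:
(0,0): no bracket -> illegal
(0,1): no bracket -> illegal
(0,2): no bracket -> illegal
(1,0): no bracket -> illegal
(1,2): flips 1 -> legal
(1,3): flips 3 -> legal
(1,4): no bracket -> illegal
(2,0): no bracket -> illegal
(2,1): no bracket -> illegal
(2,4): no bracket -> illegal
(3,0): no bracket -> illegal
(3,1): flips 3 -> legal
(3,5): flips 1 -> legal
(4,0): no bracket -> illegal
(5,0): no bracket -> illegal
(5,1): no bracket -> illegal
(5,2): flips 1 -> legal
(5,4): flips 1 -> legal
(5,5): no bracket -> illegal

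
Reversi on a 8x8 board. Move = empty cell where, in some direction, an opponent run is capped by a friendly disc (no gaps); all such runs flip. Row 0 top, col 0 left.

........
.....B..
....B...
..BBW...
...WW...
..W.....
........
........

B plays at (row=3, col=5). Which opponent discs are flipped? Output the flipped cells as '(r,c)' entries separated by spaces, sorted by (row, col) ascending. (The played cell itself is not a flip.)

Dir NW: first cell 'B' (not opp) -> no flip
Dir N: first cell '.' (not opp) -> no flip
Dir NE: first cell '.' (not opp) -> no flip
Dir W: opp run (3,4) capped by B -> flip
Dir E: first cell '.' (not opp) -> no flip
Dir SW: opp run (4,4), next='.' -> no flip
Dir S: first cell '.' (not opp) -> no flip
Dir SE: first cell '.' (not opp) -> no flip

Answer: (3,4)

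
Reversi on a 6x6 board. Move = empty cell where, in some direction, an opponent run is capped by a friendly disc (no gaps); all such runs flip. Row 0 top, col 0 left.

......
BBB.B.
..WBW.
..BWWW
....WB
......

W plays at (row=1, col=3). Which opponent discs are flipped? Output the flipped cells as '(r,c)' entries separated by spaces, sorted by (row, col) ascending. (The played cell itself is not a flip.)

Dir NW: first cell '.' (not opp) -> no flip
Dir N: first cell '.' (not opp) -> no flip
Dir NE: first cell '.' (not opp) -> no flip
Dir W: opp run (1,2) (1,1) (1,0), next=edge -> no flip
Dir E: opp run (1,4), next='.' -> no flip
Dir SW: first cell 'W' (not opp) -> no flip
Dir S: opp run (2,3) capped by W -> flip
Dir SE: first cell 'W' (not opp) -> no flip

Answer: (2,3)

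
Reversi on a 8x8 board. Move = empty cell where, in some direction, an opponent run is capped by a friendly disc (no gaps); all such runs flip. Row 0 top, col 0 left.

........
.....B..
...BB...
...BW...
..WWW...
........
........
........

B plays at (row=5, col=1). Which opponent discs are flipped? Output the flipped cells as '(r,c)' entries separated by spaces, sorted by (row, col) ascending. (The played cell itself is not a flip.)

Answer: (4,2)

Derivation:
Dir NW: first cell '.' (not opp) -> no flip
Dir N: first cell '.' (not opp) -> no flip
Dir NE: opp run (4,2) capped by B -> flip
Dir W: first cell '.' (not opp) -> no flip
Dir E: first cell '.' (not opp) -> no flip
Dir SW: first cell '.' (not opp) -> no flip
Dir S: first cell '.' (not opp) -> no flip
Dir SE: first cell '.' (not opp) -> no flip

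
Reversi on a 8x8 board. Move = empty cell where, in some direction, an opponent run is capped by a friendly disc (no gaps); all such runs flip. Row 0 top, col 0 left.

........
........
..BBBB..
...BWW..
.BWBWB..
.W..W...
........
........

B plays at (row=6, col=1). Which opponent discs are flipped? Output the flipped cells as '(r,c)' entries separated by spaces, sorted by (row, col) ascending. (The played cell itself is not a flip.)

Dir NW: first cell '.' (not opp) -> no flip
Dir N: opp run (5,1) capped by B -> flip
Dir NE: first cell '.' (not opp) -> no flip
Dir W: first cell '.' (not opp) -> no flip
Dir E: first cell '.' (not opp) -> no flip
Dir SW: first cell '.' (not opp) -> no flip
Dir S: first cell '.' (not opp) -> no flip
Dir SE: first cell '.' (not opp) -> no flip

Answer: (5,1)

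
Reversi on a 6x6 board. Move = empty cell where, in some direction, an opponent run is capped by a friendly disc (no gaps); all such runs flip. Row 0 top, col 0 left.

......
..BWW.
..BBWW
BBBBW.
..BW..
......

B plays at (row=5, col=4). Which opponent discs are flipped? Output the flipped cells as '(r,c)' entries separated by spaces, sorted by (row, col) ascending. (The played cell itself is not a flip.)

Answer: (4,3)

Derivation:
Dir NW: opp run (4,3) capped by B -> flip
Dir N: first cell '.' (not opp) -> no flip
Dir NE: first cell '.' (not opp) -> no flip
Dir W: first cell '.' (not opp) -> no flip
Dir E: first cell '.' (not opp) -> no flip
Dir SW: edge -> no flip
Dir S: edge -> no flip
Dir SE: edge -> no flip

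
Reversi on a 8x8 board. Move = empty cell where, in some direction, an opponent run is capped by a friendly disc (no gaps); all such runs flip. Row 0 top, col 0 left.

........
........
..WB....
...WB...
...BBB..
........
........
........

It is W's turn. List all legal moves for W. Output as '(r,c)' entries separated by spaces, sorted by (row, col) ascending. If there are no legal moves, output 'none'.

(1,2): no bracket -> illegal
(1,3): flips 1 -> legal
(1,4): no bracket -> illegal
(2,4): flips 1 -> legal
(2,5): no bracket -> illegal
(3,2): no bracket -> illegal
(3,5): flips 1 -> legal
(3,6): no bracket -> illegal
(4,2): no bracket -> illegal
(4,6): no bracket -> illegal
(5,2): no bracket -> illegal
(5,3): flips 1 -> legal
(5,4): no bracket -> illegal
(5,5): flips 1 -> legal
(5,6): no bracket -> illegal

Answer: (1,3) (2,4) (3,5) (5,3) (5,5)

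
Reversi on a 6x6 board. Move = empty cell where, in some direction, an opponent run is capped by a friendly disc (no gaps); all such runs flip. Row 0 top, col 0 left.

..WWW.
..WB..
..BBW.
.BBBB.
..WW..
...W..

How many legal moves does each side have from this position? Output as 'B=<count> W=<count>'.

Answer: B=9 W=7

Derivation:
-- B to move --
(0,1): flips 1 -> legal
(0,5): no bracket -> illegal
(1,1): flips 1 -> legal
(1,4): flips 1 -> legal
(1,5): flips 1 -> legal
(2,1): no bracket -> illegal
(2,5): flips 1 -> legal
(3,5): flips 1 -> legal
(4,1): no bracket -> illegal
(4,4): no bracket -> illegal
(5,1): flips 1 -> legal
(5,2): flips 2 -> legal
(5,4): flips 1 -> legal
B mobility = 9
-- W to move --
(1,1): no bracket -> illegal
(1,4): flips 1 -> legal
(2,0): flips 1 -> legal
(2,1): flips 3 -> legal
(2,5): flips 1 -> legal
(3,0): no bracket -> illegal
(3,5): no bracket -> illegal
(4,0): flips 3 -> legal
(4,1): no bracket -> illegal
(4,4): flips 1 -> legal
(4,5): flips 2 -> legal
W mobility = 7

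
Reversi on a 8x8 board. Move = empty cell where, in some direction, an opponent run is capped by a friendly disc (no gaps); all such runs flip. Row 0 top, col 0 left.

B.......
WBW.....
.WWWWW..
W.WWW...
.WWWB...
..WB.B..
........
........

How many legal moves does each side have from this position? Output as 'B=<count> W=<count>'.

-- B to move --
(0,1): no bracket -> illegal
(0,2): no bracket -> illegal
(0,3): no bracket -> illegal
(1,3): flips 4 -> legal
(1,4): flips 2 -> legal
(1,5): no bracket -> illegal
(1,6): no bracket -> illegal
(2,0): flips 1 -> legal
(2,6): no bracket -> illegal
(3,1): flips 2 -> legal
(3,5): no bracket -> illegal
(3,6): no bracket -> illegal
(4,0): flips 3 -> legal
(4,5): no bracket -> illegal
(5,0): no bracket -> illegal
(5,1): flips 1 -> legal
(5,4): no bracket -> illegal
(6,1): no bracket -> illegal
(6,2): no bracket -> illegal
(6,3): no bracket -> illegal
B mobility = 6
-- W to move --
(0,1): flips 1 -> legal
(0,2): no bracket -> illegal
(2,0): no bracket -> illegal
(3,5): no bracket -> illegal
(4,5): flips 1 -> legal
(4,6): no bracket -> illegal
(5,4): flips 2 -> legal
(5,6): no bracket -> illegal
(6,2): no bracket -> illegal
(6,3): flips 1 -> legal
(6,4): flips 1 -> legal
(6,5): no bracket -> illegal
(6,6): flips 2 -> legal
W mobility = 6

Answer: B=6 W=6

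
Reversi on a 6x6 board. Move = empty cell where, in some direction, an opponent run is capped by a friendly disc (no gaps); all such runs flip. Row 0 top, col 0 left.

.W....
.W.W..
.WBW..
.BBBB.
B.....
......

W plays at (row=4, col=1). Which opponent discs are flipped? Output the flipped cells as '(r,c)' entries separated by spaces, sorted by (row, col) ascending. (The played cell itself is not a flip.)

Answer: (3,1) (3,2)

Derivation:
Dir NW: first cell '.' (not opp) -> no flip
Dir N: opp run (3,1) capped by W -> flip
Dir NE: opp run (3,2) capped by W -> flip
Dir W: opp run (4,0), next=edge -> no flip
Dir E: first cell '.' (not opp) -> no flip
Dir SW: first cell '.' (not opp) -> no flip
Dir S: first cell '.' (not opp) -> no flip
Dir SE: first cell '.' (not opp) -> no flip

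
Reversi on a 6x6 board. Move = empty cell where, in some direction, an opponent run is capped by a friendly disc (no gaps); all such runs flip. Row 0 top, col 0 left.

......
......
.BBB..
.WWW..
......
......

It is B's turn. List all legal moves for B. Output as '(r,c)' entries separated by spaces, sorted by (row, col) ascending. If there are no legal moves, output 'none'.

Answer: (4,0) (4,1) (4,2) (4,3) (4,4)

Derivation:
(2,0): no bracket -> illegal
(2,4): no bracket -> illegal
(3,0): no bracket -> illegal
(3,4): no bracket -> illegal
(4,0): flips 1 -> legal
(4,1): flips 2 -> legal
(4,2): flips 1 -> legal
(4,3): flips 2 -> legal
(4,4): flips 1 -> legal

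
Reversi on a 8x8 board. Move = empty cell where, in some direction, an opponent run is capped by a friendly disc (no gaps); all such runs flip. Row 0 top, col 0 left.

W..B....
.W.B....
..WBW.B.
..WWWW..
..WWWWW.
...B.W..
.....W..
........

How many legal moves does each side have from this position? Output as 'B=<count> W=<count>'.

Answer: B=6 W=8

Derivation:
-- B to move --
(0,1): no bracket -> illegal
(0,2): no bracket -> illegal
(1,0): no bracket -> illegal
(1,2): no bracket -> illegal
(1,4): no bracket -> illegal
(1,5): no bracket -> illegal
(2,0): no bracket -> illegal
(2,1): flips 1 -> legal
(2,5): flips 1 -> legal
(3,1): flips 2 -> legal
(3,6): no bracket -> illegal
(3,7): no bracket -> illegal
(4,1): flips 1 -> legal
(4,7): no bracket -> illegal
(5,1): no bracket -> illegal
(5,2): no bracket -> illegal
(5,4): no bracket -> illegal
(5,6): flips 2 -> legal
(5,7): flips 3 -> legal
(6,4): no bracket -> illegal
(6,6): no bracket -> illegal
(7,4): no bracket -> illegal
(7,5): no bracket -> illegal
(7,6): no bracket -> illegal
B mobility = 6
-- W to move --
(0,2): flips 1 -> legal
(0,4): flips 1 -> legal
(1,2): flips 1 -> legal
(1,4): flips 1 -> legal
(1,5): no bracket -> illegal
(1,6): no bracket -> illegal
(1,7): flips 1 -> legal
(2,5): no bracket -> illegal
(2,7): no bracket -> illegal
(3,6): no bracket -> illegal
(3,7): no bracket -> illegal
(5,2): no bracket -> illegal
(5,4): no bracket -> illegal
(6,2): flips 1 -> legal
(6,3): flips 1 -> legal
(6,4): flips 1 -> legal
W mobility = 8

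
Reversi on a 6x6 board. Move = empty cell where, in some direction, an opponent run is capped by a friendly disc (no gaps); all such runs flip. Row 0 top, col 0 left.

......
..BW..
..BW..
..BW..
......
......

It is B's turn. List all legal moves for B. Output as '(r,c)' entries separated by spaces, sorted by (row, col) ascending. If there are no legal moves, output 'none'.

Answer: (0,4) (1,4) (2,4) (3,4) (4,4)

Derivation:
(0,2): no bracket -> illegal
(0,3): no bracket -> illegal
(0,4): flips 1 -> legal
(1,4): flips 2 -> legal
(2,4): flips 1 -> legal
(3,4): flips 2 -> legal
(4,2): no bracket -> illegal
(4,3): no bracket -> illegal
(4,4): flips 1 -> legal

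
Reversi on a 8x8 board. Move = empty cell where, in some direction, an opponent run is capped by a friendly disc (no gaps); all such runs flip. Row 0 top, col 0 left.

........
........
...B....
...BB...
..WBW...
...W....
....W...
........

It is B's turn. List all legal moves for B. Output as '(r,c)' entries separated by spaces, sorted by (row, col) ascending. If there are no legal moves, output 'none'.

(3,1): no bracket -> illegal
(3,2): no bracket -> illegal
(3,5): no bracket -> illegal
(4,1): flips 1 -> legal
(4,5): flips 1 -> legal
(5,1): flips 1 -> legal
(5,2): no bracket -> illegal
(5,4): flips 1 -> legal
(5,5): flips 1 -> legal
(6,2): no bracket -> illegal
(6,3): flips 1 -> legal
(6,5): no bracket -> illegal
(7,3): no bracket -> illegal
(7,4): no bracket -> illegal
(7,5): no bracket -> illegal

Answer: (4,1) (4,5) (5,1) (5,4) (5,5) (6,3)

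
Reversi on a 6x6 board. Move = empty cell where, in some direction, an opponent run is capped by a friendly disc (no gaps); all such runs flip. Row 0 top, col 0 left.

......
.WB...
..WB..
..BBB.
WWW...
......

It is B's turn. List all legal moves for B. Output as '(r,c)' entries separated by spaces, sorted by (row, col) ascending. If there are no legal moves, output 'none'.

(0,0): flips 2 -> legal
(0,1): no bracket -> illegal
(0,2): no bracket -> illegal
(1,0): flips 1 -> legal
(1,3): no bracket -> illegal
(2,0): no bracket -> illegal
(2,1): flips 1 -> legal
(3,0): no bracket -> illegal
(3,1): no bracket -> illegal
(4,3): no bracket -> illegal
(5,0): flips 1 -> legal
(5,1): flips 1 -> legal
(5,2): flips 1 -> legal
(5,3): no bracket -> illegal

Answer: (0,0) (1,0) (2,1) (5,0) (5,1) (5,2)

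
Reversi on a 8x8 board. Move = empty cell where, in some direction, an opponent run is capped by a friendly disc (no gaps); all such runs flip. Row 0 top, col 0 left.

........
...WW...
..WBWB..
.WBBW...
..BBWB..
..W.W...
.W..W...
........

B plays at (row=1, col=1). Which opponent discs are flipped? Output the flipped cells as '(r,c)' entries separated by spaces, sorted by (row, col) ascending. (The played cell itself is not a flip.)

Answer: (2,2)

Derivation:
Dir NW: first cell '.' (not opp) -> no flip
Dir N: first cell '.' (not opp) -> no flip
Dir NE: first cell '.' (not opp) -> no flip
Dir W: first cell '.' (not opp) -> no flip
Dir E: first cell '.' (not opp) -> no flip
Dir SW: first cell '.' (not opp) -> no flip
Dir S: first cell '.' (not opp) -> no flip
Dir SE: opp run (2,2) capped by B -> flip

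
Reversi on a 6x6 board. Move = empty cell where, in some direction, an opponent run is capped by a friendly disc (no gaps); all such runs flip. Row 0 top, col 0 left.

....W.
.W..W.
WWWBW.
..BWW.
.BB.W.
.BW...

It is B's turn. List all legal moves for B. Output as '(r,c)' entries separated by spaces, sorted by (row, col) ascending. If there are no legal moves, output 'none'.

(0,0): no bracket -> illegal
(0,1): no bracket -> illegal
(0,2): no bracket -> illegal
(0,3): no bracket -> illegal
(0,5): flips 1 -> legal
(1,0): flips 1 -> legal
(1,2): flips 1 -> legal
(1,3): no bracket -> illegal
(1,5): flips 2 -> legal
(2,5): flips 1 -> legal
(3,0): no bracket -> illegal
(3,1): no bracket -> illegal
(3,5): flips 2 -> legal
(4,3): flips 1 -> legal
(4,5): flips 1 -> legal
(5,3): flips 1 -> legal
(5,4): no bracket -> illegal
(5,5): no bracket -> illegal

Answer: (0,5) (1,0) (1,2) (1,5) (2,5) (3,5) (4,3) (4,5) (5,3)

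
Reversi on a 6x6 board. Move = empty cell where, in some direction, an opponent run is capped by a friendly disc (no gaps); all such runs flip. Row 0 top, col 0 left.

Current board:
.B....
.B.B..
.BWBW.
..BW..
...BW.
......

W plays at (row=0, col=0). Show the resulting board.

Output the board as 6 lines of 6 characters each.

Answer: WB....
.W.B..
.BWBW.
..BW..
...BW.
......

Derivation:
Place W at (0,0); scan 8 dirs for brackets.
Dir NW: edge -> no flip
Dir N: edge -> no flip
Dir NE: edge -> no flip
Dir W: edge -> no flip
Dir E: opp run (0,1), next='.' -> no flip
Dir SW: edge -> no flip
Dir S: first cell '.' (not opp) -> no flip
Dir SE: opp run (1,1) capped by W -> flip
All flips: (1,1)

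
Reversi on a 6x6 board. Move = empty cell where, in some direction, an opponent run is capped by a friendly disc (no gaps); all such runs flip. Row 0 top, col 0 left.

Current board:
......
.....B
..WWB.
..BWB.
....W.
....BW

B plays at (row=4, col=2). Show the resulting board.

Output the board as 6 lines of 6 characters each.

Answer: ......
.....B
..WWB.
..BBB.
..B.W.
....BW

Derivation:
Place B at (4,2); scan 8 dirs for brackets.
Dir NW: first cell '.' (not opp) -> no flip
Dir N: first cell 'B' (not opp) -> no flip
Dir NE: opp run (3,3) capped by B -> flip
Dir W: first cell '.' (not opp) -> no flip
Dir E: first cell '.' (not opp) -> no flip
Dir SW: first cell '.' (not opp) -> no flip
Dir S: first cell '.' (not opp) -> no flip
Dir SE: first cell '.' (not opp) -> no flip
All flips: (3,3)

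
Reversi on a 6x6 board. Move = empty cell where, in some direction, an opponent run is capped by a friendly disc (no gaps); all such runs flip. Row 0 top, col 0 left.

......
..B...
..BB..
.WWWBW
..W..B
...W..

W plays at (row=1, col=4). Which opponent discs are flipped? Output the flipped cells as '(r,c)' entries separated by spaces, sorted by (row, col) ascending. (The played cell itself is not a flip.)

Dir NW: first cell '.' (not opp) -> no flip
Dir N: first cell '.' (not opp) -> no flip
Dir NE: first cell '.' (not opp) -> no flip
Dir W: first cell '.' (not opp) -> no flip
Dir E: first cell '.' (not opp) -> no flip
Dir SW: opp run (2,3) capped by W -> flip
Dir S: first cell '.' (not opp) -> no flip
Dir SE: first cell '.' (not opp) -> no flip

Answer: (2,3)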